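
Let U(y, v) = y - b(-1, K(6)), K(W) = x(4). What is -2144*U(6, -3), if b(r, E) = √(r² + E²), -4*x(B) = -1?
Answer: -12864 + 536*√17 ≈ -10654.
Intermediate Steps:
x(B) = ¼ (x(B) = -¼*(-1) = ¼)
K(W) = ¼
b(r, E) = √(E² + r²)
U(y, v) = y - √17/4 (U(y, v) = y - √((¼)² + (-1)²) = y - √(1/16 + 1) = y - √(17/16) = y - √17/4)
-2144*U(6, -3) = -2144*(6 - √17/4) = -12864 + 536*√17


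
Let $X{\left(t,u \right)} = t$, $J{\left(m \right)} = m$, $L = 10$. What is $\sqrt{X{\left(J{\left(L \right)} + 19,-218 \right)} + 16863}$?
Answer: $2 \sqrt{4223} \approx 129.97$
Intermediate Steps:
$\sqrt{X{\left(J{\left(L \right)} + 19,-218 \right)} + 16863} = \sqrt{\left(10 + 19\right) + 16863} = \sqrt{29 + 16863} = \sqrt{16892} = 2 \sqrt{4223}$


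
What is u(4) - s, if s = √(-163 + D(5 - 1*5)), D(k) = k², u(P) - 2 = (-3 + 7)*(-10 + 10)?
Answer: 2 - I*√163 ≈ 2.0 - 12.767*I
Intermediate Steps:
u(P) = 2 (u(P) = 2 + (-3 + 7)*(-10 + 10) = 2 + 4*0 = 2 + 0 = 2)
s = I*√163 (s = √(-163 + (5 - 1*5)²) = √(-163 + (5 - 5)²) = √(-163 + 0²) = √(-163 + 0) = √(-163) = I*√163 ≈ 12.767*I)
u(4) - s = 2 - I*√163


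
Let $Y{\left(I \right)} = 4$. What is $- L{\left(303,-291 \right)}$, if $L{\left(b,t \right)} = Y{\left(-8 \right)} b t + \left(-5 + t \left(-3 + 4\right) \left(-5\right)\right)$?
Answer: $351242$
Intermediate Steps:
$L{\left(b,t \right)} = -5 - 5 t + 4 b t$ ($L{\left(b,t \right)} = 4 b t + \left(-5 + t \left(-3 + 4\right) \left(-5\right)\right) = 4 b t + \left(-5 + t 1 \left(-5\right)\right) = 4 b t + \left(-5 + t \left(-5\right)\right) = 4 b t - \left(5 + 5 t\right) = -5 - 5 t + 4 b t$)
$- L{\left(303,-291 \right)} = - (-5 - -1455 + 4 \cdot 303 \left(-291\right)) = - (-5 + 1455 - 352692) = \left(-1\right) \left(-351242\right) = 351242$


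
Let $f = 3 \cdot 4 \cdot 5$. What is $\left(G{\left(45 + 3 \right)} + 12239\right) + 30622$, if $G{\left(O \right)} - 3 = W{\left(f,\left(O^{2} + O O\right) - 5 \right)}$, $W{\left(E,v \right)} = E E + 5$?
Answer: $46469$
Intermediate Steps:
$f = 60$ ($f = 12 \cdot 5 = 60$)
$W{\left(E,v \right)} = 5 + E^{2}$ ($W{\left(E,v \right)} = E^{2} + 5 = 5 + E^{2}$)
$G{\left(O \right)} = 3608$ ($G{\left(O \right)} = 3 + \left(5 + 60^{2}\right) = 3 + \left(5 + 3600\right) = 3 + 3605 = 3608$)
$\left(G{\left(45 + 3 \right)} + 12239\right) + 30622 = \left(3608 + 12239\right) + 30622 = 15847 + 30622 = 46469$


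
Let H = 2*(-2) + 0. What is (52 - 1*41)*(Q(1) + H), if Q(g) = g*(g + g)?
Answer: -22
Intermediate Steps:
Q(g) = 2*g**2 (Q(g) = g*(2*g) = 2*g**2)
H = -4 (H = -4 + 0 = -4)
(52 - 1*41)*(Q(1) + H) = (52 - 1*41)*(2*1**2 - 4) = (52 - 41)*(2*1 - 4) = 11*(2 - 4) = 11*(-2) = -22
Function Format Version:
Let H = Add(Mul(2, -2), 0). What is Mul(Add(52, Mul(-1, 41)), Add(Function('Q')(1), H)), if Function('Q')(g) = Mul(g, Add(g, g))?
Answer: -22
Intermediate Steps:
Function('Q')(g) = Mul(2, Pow(g, 2)) (Function('Q')(g) = Mul(g, Mul(2, g)) = Mul(2, Pow(g, 2)))
H = -4 (H = Add(-4, 0) = -4)
Mul(Add(52, Mul(-1, 41)), Add(Function('Q')(1), H)) = Mul(Add(52, Mul(-1, 41)), Add(Mul(2, Pow(1, 2)), -4)) = Mul(Add(52, -41), Add(Mul(2, 1), -4)) = Mul(11, Add(2, -4)) = Mul(11, -2) = -22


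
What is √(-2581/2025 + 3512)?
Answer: √7109219/45 ≈ 59.251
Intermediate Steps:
√(-2581/2025 + 3512) = √(7109219/2025) = √7109219/45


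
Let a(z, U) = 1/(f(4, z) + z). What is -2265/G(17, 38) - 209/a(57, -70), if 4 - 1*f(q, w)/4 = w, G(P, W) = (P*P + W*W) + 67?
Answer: 3887249/120 ≈ 32394.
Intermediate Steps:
G(P, W) = 67 + P² + W² (G(P, W) = (P² + W²) + 67 = 67 + P² + W²)
f(q, w) = 16 - 4*w
a(z, U) = 1/(16 - 3*z) (a(z, U) = 1/((16 - 4*z) + z) = 1/(16 - 3*z))
-2265/G(17, 38) - 209/a(57, -70) = -2265/(67 + 17² + 38²) - 209/((-1/(-16 + 3*57))) = -2265/(67 + 289 + 1444) - 209/((-1/(-16 + 171))) = -2265/1800 - 209/((-1/155)) = -2265*1/1800 - 209/((-1*1/155)) = -151/120 - 209/(-1/155) = -151/120 - 209*(-155) = -151/120 + 32395 = 3887249/120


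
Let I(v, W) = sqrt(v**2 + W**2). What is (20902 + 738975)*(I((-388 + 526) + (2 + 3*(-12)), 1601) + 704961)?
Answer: 535683649797 + 759877*sqrt(2574017) ≈ 5.3690e+11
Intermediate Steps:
I(v, W) = sqrt(W**2 + v**2)
(20902 + 738975)*(I((-388 + 526) + (2 + 3*(-12)), 1601) + 704961) = (20902 + 738975)*(sqrt(1601**2 + ((-388 + 526) + (2 + 3*(-12)))**2) + 704961) = 759877*(sqrt(2563201 + (138 + (2 - 36))**2) + 704961) = 759877*(sqrt(2563201 + (138 - 34)**2) + 704961) = 759877*(sqrt(2563201 + 104**2) + 704961) = 759877*(sqrt(2563201 + 10816) + 704961) = 759877*(sqrt(2574017) + 704961) = 759877*(704961 + sqrt(2574017)) = 535683649797 + 759877*sqrt(2574017)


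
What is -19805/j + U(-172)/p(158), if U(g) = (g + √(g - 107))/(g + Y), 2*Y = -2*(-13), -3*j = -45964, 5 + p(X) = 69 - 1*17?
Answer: -436102487/343488972 - I*√31/2491 ≈ -1.2696 - 0.0022352*I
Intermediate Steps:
p(X) = 47 (p(X) = -5 + (69 - 1*17) = -5 + (69 - 17) = -5 + 52 = 47)
j = 45964/3 (j = -⅓*(-45964) = 45964/3 ≈ 15321.)
Y = 13 (Y = (-2*(-13))/2 = (½)*26 = 13)
U(g) = (g + √(-107 + g))/(13 + g) (U(g) = (g + √(g - 107))/(g + 13) = (g + √(-107 + g))/(13 + g))
-19805/j + U(-172)/p(158) = -19805/45964/3 + ((-172 + √(-107 - 172))/(13 - 172))/47 = -19805*3/45964 + ((-172 + √(-279))/(-159))*(1/47) = -59415/45964 - (-172 + 3*I*√31)/159*(1/47) = -59415/45964 + (172/159 - I*√31/53)*(1/47) = -59415/45964 + (172/7473 - I*√31/2491) = -436102487/343488972 - I*√31/2491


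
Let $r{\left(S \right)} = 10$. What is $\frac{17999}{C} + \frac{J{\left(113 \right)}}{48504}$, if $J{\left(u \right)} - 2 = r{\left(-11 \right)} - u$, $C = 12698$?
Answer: $\frac{435870499}{307951896} \approx 1.4154$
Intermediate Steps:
$J{\left(u \right)} = 12 - u$ ($J{\left(u \right)} = 2 - \left(-10 + u\right) = 12 - u$)
$\frac{17999}{C} + \frac{J{\left(113 \right)}}{48504} = \frac{17999}{12698} + \frac{12 - 113}{48504} = 17999 \cdot \frac{1}{12698} + \left(12 - 113\right) \frac{1}{48504} = \frac{17999}{12698} - \frac{101}{48504} = \frac{435870499}{307951896}$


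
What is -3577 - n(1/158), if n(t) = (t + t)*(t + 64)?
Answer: -44658227/12482 ≈ -3577.8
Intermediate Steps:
n(t) = 2*t*(64 + t) (n(t) = (2*t)*(64 + t) = 2*t*(64 + t))
-3577 - n(1/158) = -3577 - 2*(64 + 1/158)/158 = -3577 - 2*10113/(158*158) = -3577 - 1*10113/12482 = -3577 - 10113/12482 = -44658227/12482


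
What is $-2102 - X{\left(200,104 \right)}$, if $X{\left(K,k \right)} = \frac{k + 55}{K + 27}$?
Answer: $- \frac{477313}{227} \approx -2102.7$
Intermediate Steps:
$X{\left(K,k \right)} = \frac{55 + k}{27 + K}$
$-2102 - X{\left(200,104 \right)} = -2102 - \frac{55 + 104}{27 + 200} = -2102 - \frac{1}{227} \cdot 159 = -2102 - \frac{159}{227} = - \frac{477313}{227}$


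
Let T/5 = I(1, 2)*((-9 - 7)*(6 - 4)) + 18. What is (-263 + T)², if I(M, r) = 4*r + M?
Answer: 2601769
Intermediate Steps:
I(M, r) = M + 4*r
T = -1350 (T = 5*((1 + 4*2)*((-9 - 7)*(6 - 4)) + 18) = 5*((1 + 8)*(-16*2) + 18) = 5*(9*(-32) + 18) = 5*(-288 + 18) = 5*(-270) = -1350)
(-263 + T)² = (-263 - 1350)² = (-1613)² = 2601769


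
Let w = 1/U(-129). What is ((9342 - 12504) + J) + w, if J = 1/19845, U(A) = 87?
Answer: -1819740166/575505 ≈ -3162.0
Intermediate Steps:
J = 1/19845 ≈ 5.0391e-5
w = 1/87 ≈ 0.011494
((9342 - 12504) + J) + w = ((9342 - 12504) + 1/19845) + 1/87 = (-3162 + 1/19845) + 1/87 = -62749889/19845 + 1/87 = -1819740166/575505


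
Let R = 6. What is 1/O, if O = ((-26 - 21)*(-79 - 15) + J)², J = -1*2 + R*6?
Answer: 1/19820304 ≈ 5.0453e-8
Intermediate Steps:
J = 34 (J = -1*2 + 6*6 = -2 + 36 = 34)
O = 19820304 (O = ((-26 - 21)*(-79 - 15) + 34)² = (-47*(-94) + 34)² = (4418 + 34)² = 4452² = 19820304)
1/O = 1/19820304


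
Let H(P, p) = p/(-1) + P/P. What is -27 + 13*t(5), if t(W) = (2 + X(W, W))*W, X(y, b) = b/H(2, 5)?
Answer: 87/4 ≈ 21.750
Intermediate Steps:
H(P, p) = 1 - p (H(P, p) = p*(-1) + 1 = -p + 1 = 1 - p)
X(y, b) = -b/4 (X(y, b) = b/(1 - 1*5) = b/(1 - 5) = b/(-4) = b*(-¼) = -b/4)
t(W) = W*(2 - W/4) (t(W) = (2 - W/4)*W = W*(2 - W/4))
-27 + 13*t(5) = -27 + 13*((¼)*5*(8 - 1*5)) = -27 + 13*((¼)*5*(8 - 5)) = -27 + 13*((¼)*5*3) = -27 + 13*(15/4) = -27 + 195/4 = 87/4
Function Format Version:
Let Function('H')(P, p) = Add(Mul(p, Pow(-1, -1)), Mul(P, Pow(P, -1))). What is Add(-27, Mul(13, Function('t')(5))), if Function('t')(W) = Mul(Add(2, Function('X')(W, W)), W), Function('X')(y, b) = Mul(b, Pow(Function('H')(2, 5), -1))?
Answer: Rational(87, 4) ≈ 21.750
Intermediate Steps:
Function('H')(P, p) = Add(1, Mul(-1, p)) (Function('H')(P, p) = Add(Mul(p, -1), 1) = Add(Mul(-1, p), 1) = Add(1, Mul(-1, p)))
Function('X')(y, b) = Mul(Rational(-1, 4), b) (Function('X')(y, b) = Mul(b, Pow(Add(1, Mul(-1, 5)), -1)) = Mul(b, Pow(Add(1, -5), -1)) = Mul(b, Pow(-4, -1)) = Mul(b, Rational(-1, 4)) = Mul(Rational(-1, 4), b))
Function('t')(W) = Mul(W, Add(2, Mul(Rational(-1, 4), W))) (Function('t')(W) = Mul(Add(2, Mul(Rational(-1, 4), W)), W) = Mul(W, Add(2, Mul(Rational(-1, 4), W))))
Add(-27, Mul(13, Function('t')(5))) = Add(-27, Mul(13, Mul(Rational(1, 4), 5, Add(8, Mul(-1, 5))))) = Add(-27, Mul(13, Mul(Rational(1, 4), 5, Add(8, -5)))) = Add(-27, Mul(13, Mul(Rational(1, 4), 5, 3))) = Add(-27, Mul(13, Rational(15, 4))) = Add(-27, Rational(195, 4)) = Rational(87, 4)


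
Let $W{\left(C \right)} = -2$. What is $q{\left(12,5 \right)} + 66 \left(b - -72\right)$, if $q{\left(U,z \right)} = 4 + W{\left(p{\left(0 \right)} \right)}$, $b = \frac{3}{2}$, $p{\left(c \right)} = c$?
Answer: $4853$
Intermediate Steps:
$b = \frac{3}{2}$ ($b = 3 \cdot \frac{1}{2} = \frac{3}{2} \approx 1.5$)
$q{\left(U,z \right)} = 2$ ($q{\left(U,z \right)} = 4 - 2 = 2$)
$q{\left(12,5 \right)} + 66 \left(b - -72\right) = 2 + 66 \left(\frac{3}{2} - -72\right) = 2 + 66 \left(\frac{3}{2} + 72\right) = 2 + 66 \cdot \frac{147}{2} = 2 + 4851 = 4853$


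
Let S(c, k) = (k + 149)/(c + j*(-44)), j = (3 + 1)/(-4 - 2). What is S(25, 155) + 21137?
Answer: 3446243/163 ≈ 21143.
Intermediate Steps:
j = -⅔ (j = 4/(-6) = 4*(-⅙) = -⅔ ≈ -0.66667)
S(c, k) = (149 + k)/(88/3 + c) (S(c, k) = (k + 149)/(c - ⅔*(-44)) = (149 + k)/(c + 88/3) = (149 + k)/(88/3 + c))
S(25, 155) + 21137 = 3*(149 + 155)/(88 + 3*25) + 21137 = 3*304/(88 + 75) + 21137 = 3*304/163 + 21137 = 3*(1/163)*304 + 21137 = 912/163 + 21137 = 3446243/163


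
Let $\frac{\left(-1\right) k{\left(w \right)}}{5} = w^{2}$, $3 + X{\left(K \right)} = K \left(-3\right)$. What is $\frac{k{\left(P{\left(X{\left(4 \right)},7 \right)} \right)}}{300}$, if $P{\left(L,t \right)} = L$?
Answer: $- \frac{15}{4} \approx -3.75$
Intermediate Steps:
$X{\left(K \right)} = -3 - 3 K$ ($X{\left(K \right)} = -3 + K \left(-3\right) = -3 - 3 K$)
$k{\left(w \right)} = - 5 w^{2}$
$\frac{k{\left(P{\left(X{\left(4 \right)},7 \right)} \right)}}{300} = \frac{\left(-5\right) \left(-3 - 12\right)^{2}}{300} = - 5 \left(-3 - 12\right)^{2} \cdot \frac{1}{300} = - 5 \left(-15\right)^{2} \cdot \frac{1}{300} = \left(-5\right) 225 \cdot \frac{1}{300} = \left(-1125\right) \frac{1}{300} = - \frac{15}{4}$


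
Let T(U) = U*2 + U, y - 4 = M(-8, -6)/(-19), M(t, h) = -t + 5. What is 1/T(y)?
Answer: 19/189 ≈ 0.10053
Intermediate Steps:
M(t, h) = 5 - t
y = 63/19 (y = 4 + (5 - 1*(-8))/(-19) = 4 + (5 + 8)*(-1/19) = 4 + 13*(-1/19) = 4 - 13/19 = 63/19 ≈ 3.3158)
T(U) = 3*U (T(U) = 2*U + U = 3*U)
1/T(y) = 1/(3*(63/19)) = 1/(189/19) = 19/189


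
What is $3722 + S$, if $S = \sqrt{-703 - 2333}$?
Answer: $3722 + 2 i \sqrt{759} \approx 3722.0 + 55.1 i$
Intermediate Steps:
$S = 2 i \sqrt{759}$ ($S = \sqrt{-3036} = 2 i \sqrt{759} \approx 55.1 i$)
$3722 + S = 3722 + 2 i \sqrt{759}$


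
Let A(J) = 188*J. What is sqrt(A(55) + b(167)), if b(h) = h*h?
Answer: sqrt(38229) ≈ 195.52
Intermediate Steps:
b(h) = h**2
sqrt(A(55) + b(167)) = sqrt(188*55 + 167**2) = sqrt(10340 + 27889) = sqrt(38229)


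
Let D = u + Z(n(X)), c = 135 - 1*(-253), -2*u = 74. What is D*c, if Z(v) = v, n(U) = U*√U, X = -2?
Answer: -14356 - 776*I*√2 ≈ -14356.0 - 1097.4*I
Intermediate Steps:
n(U) = U^(3/2)
u = -37 (u = -½*74 = -37)
c = 388 (c = 135 + 253 = 388)
D = -37 - 2*I*√2 (D = -37 + (-2)^(3/2) = -37 - 2*I*√2 ≈ -37.0 - 2.8284*I)
D*c = (-37 - 2*I*√2)*388 = -14356 - 776*I*√2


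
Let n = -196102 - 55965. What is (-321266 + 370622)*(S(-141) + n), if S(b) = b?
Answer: -12447978048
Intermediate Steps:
n = -252067
(-321266 + 370622)*(S(-141) + n) = (-321266 + 370622)*(-141 - 252067) = 49356*(-252208) = -12447978048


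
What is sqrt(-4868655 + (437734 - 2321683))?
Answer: 2*I*sqrt(1688151) ≈ 2598.6*I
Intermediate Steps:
sqrt(-4868655 + (437734 - 2321683)) = sqrt(-4868655 - 1883949) = sqrt(-6752604) = 2*I*sqrt(1688151)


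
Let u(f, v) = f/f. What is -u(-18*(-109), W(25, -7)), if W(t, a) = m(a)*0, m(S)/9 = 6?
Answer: -1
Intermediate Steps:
m(S) = 54 (m(S) = 9*6 = 54)
W(t, a) = 0 (W(t, a) = 54*0 = 0)
u(f, v) = 1
-u(-18*(-109), W(25, -7)) = -1*1 = -1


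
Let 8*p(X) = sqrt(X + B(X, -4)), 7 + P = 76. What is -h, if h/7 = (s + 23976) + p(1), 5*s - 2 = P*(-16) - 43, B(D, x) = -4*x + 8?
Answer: -1329867/8 ≈ -1.6623e+5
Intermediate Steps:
P = 69 (P = -7 + 76 = 69)
B(D, x) = 8 - 4*x
s = -229 (s = 2/5 + (69*(-16) - 43)/5 = 2/5 + (-1104 - 43)/5 = 2/5 + (1/5)*(-1147) = 2/5 - 1147/5 = -229)
p(X) = sqrt(24 + X)/8 (p(X) = sqrt(X + (8 - 4*(-4)))/8 = sqrt(X + (8 + 16))/8 = sqrt(X + 24)/8 = sqrt(24 + X)/8)
h = 1329867/8 (h = 7*((-229 + 23976) + sqrt(24 + 1)/8) = 7*(23747 + sqrt(25)/8) = 7*(23747 + (1/8)*5) = 7*(23747 + 5/8) = 7*(189981/8) = 1329867/8 ≈ 1.6623e+5)
-h = -1*1329867/8 = -1329867/8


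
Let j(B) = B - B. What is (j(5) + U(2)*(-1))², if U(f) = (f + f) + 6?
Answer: 100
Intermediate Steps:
U(f) = 6 + 2*f (U(f) = 2*f + 6 = 6 + 2*f)
j(B) = 0
(j(5) + U(2)*(-1))² = (0 + (6 + 2*2)*(-1))² = (0 + (6 + 4)*(-1))² = (0 + 10*(-1))² = (0 - 10)² = (-10)² = 100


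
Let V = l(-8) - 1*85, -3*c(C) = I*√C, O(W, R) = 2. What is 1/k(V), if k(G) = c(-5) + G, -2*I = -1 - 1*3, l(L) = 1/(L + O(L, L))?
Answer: -1022/87067 + 8*I*√5/87067 ≈ -0.011738 + 0.00020546*I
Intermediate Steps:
l(L) = 1/(2 + L) (l(L) = 1/(L + 2) = 1/(2 + L))
I = 2 (I = -(-1 - 1*3)/2 = -(-1 - 3)/2 = -½*(-4) = 2)
c(C) = -2*√C/3
V = -511/6 (V = 1/(2 - 8) - 1*85 = 1/(-6) - 85 = -⅙ - 85 = -511/6 ≈ -85.167)
k(G) = G - 2*I*√5/3 (k(G) = -2*I*√5/3 + G = G - 2*I*√5/3)
1/k(V) = 1/(-511/6 - 2*I*√5/3)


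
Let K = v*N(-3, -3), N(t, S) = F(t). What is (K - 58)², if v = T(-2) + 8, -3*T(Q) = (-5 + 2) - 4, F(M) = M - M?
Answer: 3364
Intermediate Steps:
F(M) = 0
T(Q) = 7/3 (T(Q) = -((-5 + 2) - 4)/3 = -(-3 - 4)/3 = -⅓*(-7) = 7/3)
N(t, S) = 0
v = 31/3 (v = 7/3 + 8 = 31/3 ≈ 10.333)
K = 0 (K = (31/3)*0 = 0)
(K - 58)² = (0 - 58)² = (-58)² = 3364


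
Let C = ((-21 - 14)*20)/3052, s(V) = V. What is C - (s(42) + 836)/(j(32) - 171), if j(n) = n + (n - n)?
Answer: 92227/15151 ≈ 6.0872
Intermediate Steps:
j(n) = n (j(n) = n + 0 = n)
C = -25/109 (C = -35*20*(1/3052) = -700*1/3052 = -25/109 ≈ -0.22936)
C - (s(42) + 836)/(j(32) - 171) = -25/109 - (42 + 836)/(32 - 171) = -25/109 - 878/(-139) = -25/109 - 878*(-1)/139 = -25/109 - 1*(-878/139) = -25/109 + 878/139 = 92227/15151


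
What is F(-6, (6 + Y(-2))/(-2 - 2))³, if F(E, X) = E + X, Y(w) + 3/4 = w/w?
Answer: -1771561/4096 ≈ -432.51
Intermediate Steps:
Y(w) = ¼ (Y(w) = -¾ + w/w = -¾ + 1 = ¼)
F(-6, (6 + Y(-2))/(-2 - 2))³ = (-6 + (6 + ¼)/(-2 - 2))³ = (-6 + (25/4)/(-4))³ = (-6 + (25/4)*(-¼))³ = (-6 - 25/16)³ = (-121/16)³ = -1771561/4096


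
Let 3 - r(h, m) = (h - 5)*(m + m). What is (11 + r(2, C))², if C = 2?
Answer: 676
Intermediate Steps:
r(h, m) = 3 - 2*m*(-5 + h) (r(h, m) = 3 - (h - 5)*(m + m) = 3 - (-5 + h)*2*m = 3 - 2*m*(-5 + h))
(11 + r(2, C))² = (11 + (3 + 10*2 - 2*2*2))² = (11 + (3 + 20 - 8))² = (11 + 15)² = 26² = 676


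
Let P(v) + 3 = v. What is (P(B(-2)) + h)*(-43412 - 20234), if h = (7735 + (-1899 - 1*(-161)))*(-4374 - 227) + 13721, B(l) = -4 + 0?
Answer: 1755260129018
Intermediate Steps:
B(l) = -4
P(v) = -3 + v
h = -27578476 (h = (7735 + (-1899 + 161))*(-4601) + 13721 = (7735 - 1738)*(-4601) + 13721 = 5997*(-4601) + 13721 = -27592197 + 13721 = -27578476)
(P(B(-2)) + h)*(-43412 - 20234) = ((-3 - 4) - 27578476)*(-43412 - 20234) = (-7 - 27578476)*(-63646) = -27578483*(-63646) = 1755260129018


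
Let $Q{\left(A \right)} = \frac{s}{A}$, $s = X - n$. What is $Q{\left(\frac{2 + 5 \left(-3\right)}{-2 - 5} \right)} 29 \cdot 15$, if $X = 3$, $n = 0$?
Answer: $\frac{9135}{13} \approx 702.69$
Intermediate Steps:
$s = 3$ ($s = 3 - 0 = 3 + 0 = 3$)
$Q{\left(A \right)} = \frac{3}{A}$
$Q{\left(\frac{2 + 5 \left(-3\right)}{-2 - 5} \right)} 29 \cdot 15 = \frac{3}{\left(2 + 5 \left(-3\right)\right) \frac{1}{-2 - 5}} \cdot 29 \cdot 15 = \frac{3}{\left(2 - 15\right) \frac{1}{-7}} \cdot 29 \cdot 15 = \frac{3}{\left(-13\right) \left(- \frac{1}{7}\right)} 29 \cdot 15 = \frac{3}{\frac{13}{7}} \cdot 29 \cdot 15 = 3 \cdot \frac{7}{13} \cdot 29 \cdot 15 = \frac{21}{13} \cdot 29 \cdot 15 = \frac{609}{13} \cdot 15 = \frac{9135}{13}$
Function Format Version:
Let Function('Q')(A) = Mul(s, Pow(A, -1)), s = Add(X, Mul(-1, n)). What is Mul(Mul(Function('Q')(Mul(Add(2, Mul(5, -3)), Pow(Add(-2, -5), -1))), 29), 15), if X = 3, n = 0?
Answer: Rational(9135, 13) ≈ 702.69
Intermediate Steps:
s = 3 (s = Add(3, Mul(-1, 0)) = Add(3, 0) = 3)
Function('Q')(A) = Mul(3, Pow(A, -1))
Mul(Mul(Function('Q')(Mul(Add(2, Mul(5, -3)), Pow(Add(-2, -5), -1))), 29), 15) = Mul(Mul(Mul(3, Pow(Mul(Add(2, Mul(5, -3)), Pow(Add(-2, -5), -1)), -1)), 29), 15) = Mul(Mul(Mul(3, Pow(Mul(Add(2, -15), Pow(-7, -1)), -1)), 29), 15) = Mul(Mul(Mul(3, Pow(Mul(-13, Rational(-1, 7)), -1)), 29), 15) = Mul(Mul(Mul(3, Pow(Rational(13, 7), -1)), 29), 15) = Mul(Mul(Mul(3, Rational(7, 13)), 29), 15) = Mul(Mul(Rational(21, 13), 29), 15) = Mul(Rational(609, 13), 15) = Rational(9135, 13)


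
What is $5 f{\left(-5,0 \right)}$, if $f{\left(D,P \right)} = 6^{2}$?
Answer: $180$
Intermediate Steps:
$f{\left(D,P \right)} = 36$
$5 f{\left(-5,0 \right)} = 5 \cdot 36 = 180$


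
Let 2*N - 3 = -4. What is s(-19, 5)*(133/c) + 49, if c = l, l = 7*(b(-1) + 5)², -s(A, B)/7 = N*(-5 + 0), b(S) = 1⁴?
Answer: 2863/72 ≈ 39.764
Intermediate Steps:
N = -½ (N = 3/2 + (½)*(-4) = 3/2 - 2 = -½ ≈ -0.50000)
b(S) = 1
s(A, B) = -35/2 (s(A, B) = -(-7)*(-5 + 0)/2 = -(-7)*(-5)/2 = -7*5/2 = -35/2)
l = 252 (l = 7*(1 + 5)² = 7*6² = 7*36 = 252)
c = 252
s(-19, 5)*(133/c) + 49 = -4655/(2*252) + 49 = -35/2*19/36 + 49 = -665/72 + 49 = 2863/72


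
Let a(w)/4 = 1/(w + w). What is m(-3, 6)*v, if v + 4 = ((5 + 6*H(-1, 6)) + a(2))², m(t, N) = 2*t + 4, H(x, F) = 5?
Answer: -2584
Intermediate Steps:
a(w) = 2/w (a(w) = 4/(w + w) = 4/((2*w)) = 4*(1/(2*w)) = 2/w)
m(t, N) = 4 + 2*t
v = 1292 (v = -4 + ((5 + 6*5) + 2/2)² = -4 + ((5 + 30) + 2*(½))² = -4 + (35 + 1)² = -4 + 36² = -4 + 1296 = 1292)
m(-3, 6)*v = (4 + 2*(-3))*1292 = (4 - 6)*1292 = -2*1292 = -2584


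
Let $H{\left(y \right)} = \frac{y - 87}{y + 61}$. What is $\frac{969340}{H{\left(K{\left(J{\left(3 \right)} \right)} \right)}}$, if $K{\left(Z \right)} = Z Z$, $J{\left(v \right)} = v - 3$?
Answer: $- \frac{59129740}{87} \approx -6.7965 \cdot 10^{5}$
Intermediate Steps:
$J{\left(v \right)} = -3 + v$
$K{\left(Z \right)} = Z^{2}$
$H{\left(y \right)} = \frac{-87 + y}{61 + y}$
$\frac{969340}{H{\left(K{\left(J{\left(3 \right)} \right)} \right)}} = \frac{969340}{\frac{1}{61 + \left(-3 + 3\right)^{2}} \left(-87 + \left(-3 + 3\right)^{2}\right)} = \frac{969340}{\frac{1}{61 + 0^{2}} \left(-87 + 0^{2}\right)} = \frac{969340}{\frac{1}{61 + 0} \left(-87 + 0\right)} = \frac{969340}{\frac{1}{61} \left(-87\right)} = \frac{969340}{- \frac{87}{61}} = 969340 \left(- \frac{61}{87}\right) = - \frac{59129740}{87}$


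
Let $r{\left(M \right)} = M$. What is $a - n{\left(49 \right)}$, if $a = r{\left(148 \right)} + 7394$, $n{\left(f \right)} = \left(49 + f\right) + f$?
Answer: $7395$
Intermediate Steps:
$n{\left(f \right)} = 49 + 2 f$
$a = 7542$ ($a = 148 + 7394 = 7542$)
$a - n{\left(49 \right)} = 7542 - \left(49 + 2 \cdot 49\right) = 7542 - \left(49 + 98\right) = 7542 - 147 = 7395$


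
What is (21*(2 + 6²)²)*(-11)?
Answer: -333564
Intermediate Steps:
(21*(2 + 6²)²)*(-11) = (21*(2 + 36)²)*(-11) = (21*38²)*(-11) = (21*1444)*(-11) = 30324*(-11) = -333564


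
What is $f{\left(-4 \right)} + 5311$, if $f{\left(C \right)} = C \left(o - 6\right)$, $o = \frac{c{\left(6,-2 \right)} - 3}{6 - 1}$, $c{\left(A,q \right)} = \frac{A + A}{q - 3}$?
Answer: $\frac{133483}{25} \approx 5339.3$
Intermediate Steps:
$c{\left(A,q \right)} = \frac{2 A}{-3 + q}$
$o = - \frac{27}{25}$ ($o = \frac{2 \cdot 6 \frac{1}{-3 - 2} - 3}{6 - 1} = \frac{2 \cdot 6 \frac{1}{-5} - 3}{5} = \left(2 \cdot 6 \left(- \frac{1}{5}\right) - 3\right) \frac{1}{5} = \left(- \frac{12}{5} - 3\right) \frac{1}{5} = \left(- \frac{27}{5}\right) \frac{1}{5} = - \frac{27}{25} \approx -1.08$)
$f{\left(C \right)} = - \frac{177 C}{25}$ ($f{\left(C \right)} = C \left(- \frac{27}{25} - 6\right) = C \left(- \frac{177}{25}\right) = - \frac{177 C}{25}$)
$f{\left(-4 \right)} + 5311 = \left(- \frac{177}{25}\right) \left(-4\right) + 5311 = \frac{708}{25} + 5311 = \frac{133483}{25}$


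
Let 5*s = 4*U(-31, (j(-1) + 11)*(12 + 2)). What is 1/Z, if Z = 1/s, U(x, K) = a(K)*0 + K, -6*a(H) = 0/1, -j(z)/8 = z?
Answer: 1064/5 ≈ 212.80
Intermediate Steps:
j(z) = -8*z
a(H) = 0 (a(H) = -0/1 = -0 = -⅙*0 = 0)
U(x, K) = K (U(x, K) = 0*0 + K = 0 + K = K)
s = 1064/5 (s = (4*((-8*(-1) + 11)*(12 + 2)))/5 = (4*((8 + 11)*14))/5 = (4*(19*14))/5 = (4*266)/5 = (⅕)*1064 = 1064/5 ≈ 212.80)
Z = 5/1064 (Z = 1/(1064/5) = 5/1064 ≈ 0.0046992)
1/Z = 1/(5/1064) = 1064/5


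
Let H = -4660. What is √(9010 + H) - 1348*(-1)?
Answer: 1348 + 5*√174 ≈ 1414.0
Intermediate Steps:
√(9010 + H) - 1348*(-1) = √(9010 - 4660) - 1348*(-1) = √4350 + 1348 = 5*√174 + 1348 = 1348 + 5*√174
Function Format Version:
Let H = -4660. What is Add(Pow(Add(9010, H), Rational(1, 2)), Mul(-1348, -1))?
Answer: Add(1348, Mul(5, Pow(174, Rational(1, 2)))) ≈ 1414.0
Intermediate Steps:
Add(Pow(Add(9010, H), Rational(1, 2)), Mul(-1348, -1)) = Add(Pow(Add(9010, -4660), Rational(1, 2)), Mul(-1348, -1)) = Add(Pow(4350, Rational(1, 2)), 1348) = Add(Mul(5, Pow(174, Rational(1, 2))), 1348) = Add(1348, Mul(5, Pow(174, Rational(1, 2))))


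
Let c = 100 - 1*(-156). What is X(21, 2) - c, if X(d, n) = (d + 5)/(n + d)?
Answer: -5862/23 ≈ -254.87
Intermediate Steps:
c = 256 (c = 100 + 156 = 256)
X(d, n) = (5 + d)/(d + n)
X(21, 2) - c = (5 + 21)/(21 + 2) - 1*256 = 26/23 - 256 = -5862/23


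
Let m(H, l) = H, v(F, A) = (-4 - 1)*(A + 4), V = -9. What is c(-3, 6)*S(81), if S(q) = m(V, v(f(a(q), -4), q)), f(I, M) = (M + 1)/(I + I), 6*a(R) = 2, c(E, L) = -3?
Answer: 27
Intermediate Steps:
a(R) = 1/3 (a(R) = (1/6)*2 = 1/3)
f(I, M) = (1 + M)/(2*I) (f(I, M) = (1 + M)/((2*I)) = (1 + M)*(1/(2*I)) = (1 + M)/(2*I))
v(F, A) = -20 - 5*A (v(F, A) = -5*(4 + A) = -20 - 5*A)
S(q) = -9
c(-3, 6)*S(81) = -3*(-9) = 27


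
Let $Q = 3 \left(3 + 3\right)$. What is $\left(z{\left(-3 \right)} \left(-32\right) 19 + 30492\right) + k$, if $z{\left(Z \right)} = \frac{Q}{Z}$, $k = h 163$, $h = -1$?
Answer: $33977$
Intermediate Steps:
$Q = 18$ ($Q = 3 \cdot 6 = 18$)
$k = -163$ ($k = \left(-1\right) 163 = -163$)
$z{\left(Z \right)} = \frac{18}{Z}$
$\left(z{\left(-3 \right)} \left(-32\right) 19 + 30492\right) + k = \left(\frac{18}{-3} \left(-32\right) 19 + 30492\right) - 163 = \left(18 \left(- \frac{1}{3}\right) \left(-32\right) 19 + 30492\right) - 163 = \left(\left(-6\right) \left(-32\right) 19 + 30492\right) - 163 = \left(192 \cdot 19 + 30492\right) - 163 = \left(3648 + 30492\right) - 163 = 34140 - 163 = 33977$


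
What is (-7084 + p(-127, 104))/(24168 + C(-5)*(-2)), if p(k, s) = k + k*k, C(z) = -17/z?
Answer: 3185/8629 ≈ 0.36910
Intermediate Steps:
p(k, s) = k + k²
(-7084 + p(-127, 104))/(24168 + C(-5)*(-2)) = (-7084 - 127*(1 - 127))/(24168 - 17/(-5)*(-2)) = (-7084 - 127*(-126))/(24168 - 17*(-⅕)*(-2)) = (-7084 + 16002)/(24168 + (17/5)*(-2)) = 8918/(24168 - 34/5) = 8918/(120806/5) = 8918*(5/120806) = 3185/8629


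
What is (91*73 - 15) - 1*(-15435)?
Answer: 22063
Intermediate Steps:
(91*73 - 15) - 1*(-15435) = (6643 - 15) + 15435 = 6628 + 15435 = 22063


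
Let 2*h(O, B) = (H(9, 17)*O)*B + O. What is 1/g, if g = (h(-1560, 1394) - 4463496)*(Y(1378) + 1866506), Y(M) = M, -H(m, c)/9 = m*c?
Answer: 1/2788331218009776 ≈ 3.5864e-16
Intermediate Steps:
H(m, c) = -9*c*m (H(m, c) = -9*m*c = -9*c*m)
h(O, B) = O/2 - 1377*B*O/2 (h(O, B) = (((-9*17*9)*O)*B + O)/2 = ((-1377*O)*B + O)/2 = (-1377*B*O + O)/2 = (O - 1377*B*O)/2 = O/2 - 1377*B*O/2)
g = 2788331218009776 (g = ((½)*(-1560)*(1 - 1377*1394) - 4463496)*(1378 + 1866506) = ((½)*(-1560)*(1 - 1919538) - 4463496)*1867884 = ((½)*(-1560)*(-1919537) - 4463496)*1867884 = (1497238860 - 4463496)*1867884 = 1492775364*1867884 = 2788331218009776)
1/g = 1/2788331218009776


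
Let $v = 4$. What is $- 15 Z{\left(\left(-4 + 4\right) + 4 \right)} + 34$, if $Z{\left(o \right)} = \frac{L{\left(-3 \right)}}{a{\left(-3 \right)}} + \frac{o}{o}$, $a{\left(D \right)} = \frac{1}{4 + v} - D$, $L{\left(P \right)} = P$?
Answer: $\frac{167}{5} \approx 33.4$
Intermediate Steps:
$a{\left(D \right)} = \frac{1}{8} - D$ ($a{\left(D \right)} = \frac{1}{4 + 4} - D = \frac{1}{8} - D$)
$Z{\left(o \right)} = \frac{1}{25}$ ($Z{\left(o \right)} = - \frac{3}{\frac{1}{8} - -3} + \frac{o}{o} = - \frac{3}{\frac{1}{8} + 3} + 1 = - \frac{3}{\frac{25}{8}} + 1 = \left(-3\right) \frac{8}{25} + 1 = - \frac{24}{25} + 1 = \frac{1}{25}$)
$- 15 Z{\left(\left(-4 + 4\right) + 4 \right)} + 34 = \left(-15\right) \frac{1}{25} + 34 = - \frac{3}{5} + 34 = \frac{167}{5}$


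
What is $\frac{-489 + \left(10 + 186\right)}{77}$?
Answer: $- \frac{293}{77} \approx -3.8052$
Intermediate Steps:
$\frac{-489 + \left(10 + 186\right)}{77} = \left(-489 + 196\right) \frac{1}{77} = \left(-293\right) \frac{1}{77} = - \frac{293}{77}$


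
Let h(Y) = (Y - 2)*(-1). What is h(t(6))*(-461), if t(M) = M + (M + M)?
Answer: 7376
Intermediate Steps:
t(M) = 3*M (t(M) = M + 2*M = 3*M)
h(Y) = 2 - Y (h(Y) = (-2 + Y)*(-1) = 2 - Y)
h(t(6))*(-461) = (2 - 3*6)*(-461) = (2 - 1*18)*(-461) = (2 - 18)*(-461) = -16*(-461) = 7376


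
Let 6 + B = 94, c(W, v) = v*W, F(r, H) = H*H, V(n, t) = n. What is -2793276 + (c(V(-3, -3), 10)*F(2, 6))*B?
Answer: -2888316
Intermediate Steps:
F(r, H) = H²
c(W, v) = W*v
B = 88 (B = -6 + 94 = 88)
-2793276 + (c(V(-3, -3), 10)*F(2, 6))*B = -2793276 + (-3*10*6²)*88 = -2793276 - 30*36*88 = -2793276 - 1080*88 = -2793276 - 95040 = -2888316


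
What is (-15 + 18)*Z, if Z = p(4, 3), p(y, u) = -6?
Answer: -18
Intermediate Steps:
Z = -6
(-15 + 18)*Z = (-15 + 18)*(-6) = 3*(-6) = -18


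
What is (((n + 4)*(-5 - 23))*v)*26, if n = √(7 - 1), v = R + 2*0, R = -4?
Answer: 11648 + 2912*√6 ≈ 18781.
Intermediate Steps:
v = -4 (v = -4 + 2*0 = -4 + 0 = -4)
n = √6 ≈ 2.4495
(((n + 4)*(-5 - 23))*v)*26 = (((√6 + 4)*(-5 - 23))*(-4))*26 = (((4 + √6)*(-28))*(-4))*26 = ((-112 - 28*√6)*(-4))*26 = (448 + 112*√6)*26 = 11648 + 2912*√6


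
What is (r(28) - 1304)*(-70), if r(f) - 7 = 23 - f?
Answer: 91140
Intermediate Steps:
r(f) = 30 - f (r(f) = 7 + (23 - f) = 30 - f)
(r(28) - 1304)*(-70) = ((30 - 1*28) - 1304)*(-70) = ((30 - 28) - 1304)*(-70) = (2 - 1304)*(-70) = -1302*(-70) = 91140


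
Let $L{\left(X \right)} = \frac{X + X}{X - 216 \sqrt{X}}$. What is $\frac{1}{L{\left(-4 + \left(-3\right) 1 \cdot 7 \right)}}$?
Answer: $\frac{1}{2} + \frac{108 i}{5} \approx 0.5 + 21.6 i$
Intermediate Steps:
$L{\left(X \right)} = \frac{2 X}{X - 216 \sqrt{X}}$
$\frac{1}{L{\left(-4 + \left(-3\right) 1 \cdot 7 \right)}} = \frac{1}{2 \left(-4 + \left(-3\right) 1 \cdot 7\right) \frac{1}{\left(-4 + \left(-3\right) 1 \cdot 7\right) - 216 \sqrt{-4 + \left(-3\right) 1 \cdot 7}}} = \frac{1}{2 \left(-4 - 21\right) \frac{1}{\left(-4 - 21\right) - 216 \sqrt{-4 - 21}}} = \frac{1}{2 \left(-25\right) \frac{1}{-25 - 216 \sqrt{-25}}} = \frac{1}{2 \left(-25\right) \frac{1}{-25 - 216 \cdot 5 i}} = \frac{1}{2 \left(-25\right) \frac{1}{-25 - 1080 i}} = \frac{1}{2 \left(-25\right) \frac{-25 + 1080 i}{1167025}} = \frac{1}{\frac{50}{46681} - \frac{2160 i}{46681}} = \frac{46681 \left(\frac{50}{46681} + \frac{2160 i}{46681}\right)}{100}$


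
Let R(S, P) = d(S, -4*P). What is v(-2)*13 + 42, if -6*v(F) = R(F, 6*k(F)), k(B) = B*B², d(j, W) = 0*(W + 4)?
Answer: 42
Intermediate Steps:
d(j, W) = 0 (d(j, W) = 0*(4 + W) = 0)
k(B) = B³
R(S, P) = 0
v(F) = 0 (v(F) = -⅙*0 = 0)
v(-2)*13 + 42 = 0*13 + 42 = 0 + 42 = 42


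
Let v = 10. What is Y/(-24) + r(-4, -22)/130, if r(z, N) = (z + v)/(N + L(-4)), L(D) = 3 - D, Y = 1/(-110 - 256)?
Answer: -8459/2854800 ≈ -0.0029631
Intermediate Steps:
Y = -1/366 (Y = 1/(-366) = -1/366 ≈ -0.0027322)
r(z, N) = (10 + z)/(7 + N) (r(z, N) = (z + 10)/(N + (3 - 1*(-4))) = (10 + z)/(N + (3 + 4)) = (10 + z)/(N + 7) = (10 + z)/(7 + N))
Y/(-24) + r(-4, -22)/130 = -1/366/(-24) + ((10 - 4)/(7 - 22))/130 = -1/366*(-1/24) + (6/(-15))*(1/130) = 1/8784 - 1/15*6*(1/130) = 1/8784 - 2/5*1/130 = 1/8784 - 1/325 = -8459/2854800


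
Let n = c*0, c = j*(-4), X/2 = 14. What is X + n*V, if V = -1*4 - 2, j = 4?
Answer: 28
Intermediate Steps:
X = 28 (X = 2*14 = 28)
c = -16 (c = 4*(-4) = -16)
V = -6 (V = -4 - 2 = -6)
n = 0 (n = -16*0 = 0)
X + n*V = 28 + 0*(-6) = 28 + 0 = 28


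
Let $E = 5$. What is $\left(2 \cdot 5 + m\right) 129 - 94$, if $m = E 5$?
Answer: $4421$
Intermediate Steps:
$m = 25$ ($m = 5 \cdot 5 = 25$)
$\left(2 \cdot 5 + m\right) 129 - 94 = \left(2 \cdot 5 + 25\right) 129 - 94 = \left(10 + 25\right) 129 - 94 = 35 \cdot 129 - 94 = 4515 - 94 = 4421$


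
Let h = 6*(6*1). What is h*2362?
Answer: 85032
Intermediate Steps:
h = 36 (h = 6*6 = 36)
h*2362 = 36*2362 = 85032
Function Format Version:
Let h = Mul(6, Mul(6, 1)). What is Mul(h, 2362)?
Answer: 85032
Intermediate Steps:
h = 36 (h = Mul(6, 6) = 36)
Mul(h, 2362) = Mul(36, 2362) = 85032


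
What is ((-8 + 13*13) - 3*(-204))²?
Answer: 597529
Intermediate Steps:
((-8 + 13*13) - 3*(-204))² = ((-8 + 169) + 612)² = (161 + 612)² = 773² = 597529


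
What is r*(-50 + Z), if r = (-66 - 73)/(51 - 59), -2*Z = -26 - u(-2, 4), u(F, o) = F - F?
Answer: -5143/8 ≈ -642.88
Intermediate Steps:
u(F, o) = 0
Z = 13 (Z = -(-26 - 1*0)/2 = -(-26 + 0)/2 = -½*(-26) = 13)
r = 139/8 (r = -139/(-8) = -139*(-⅛) = 139/8 ≈ 17.375)
r*(-50 + Z) = 139*(-50 + 13)/8 = (139/8)*(-37) = -5143/8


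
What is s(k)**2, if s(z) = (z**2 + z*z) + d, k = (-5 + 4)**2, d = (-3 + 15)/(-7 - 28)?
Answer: 3364/1225 ≈ 2.7461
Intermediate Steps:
d = -12/35 (d = 12/(-35) = 12*(-1/35) = -12/35 ≈ -0.34286)
k = 1 (k = (-1)**2 = 1)
s(z) = -12/35 + 2*z**2 (s(z) = (z**2 + z*z) - 12/35 = (z**2 + z**2) - 12/35 = 2*z**2 - 12/35 = -12/35 + 2*z**2)
s(k)**2 = (-12/35 + 2*1**2)**2 = (-12/35 + 2*1)**2 = (-12/35 + 2)**2 = (58/35)**2 = 3364/1225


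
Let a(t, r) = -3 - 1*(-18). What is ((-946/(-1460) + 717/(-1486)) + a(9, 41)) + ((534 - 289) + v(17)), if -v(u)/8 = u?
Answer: 33673047/271195 ≈ 124.17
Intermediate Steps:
v(u) = -8*u
a(t, r) = 15 (a(t, r) = -3 + 18 = 15)
((-946/(-1460) + 717/(-1486)) + a(9, 41)) + ((534 - 289) + v(17)) = ((-946/(-1460) + 717/(-1486)) + 15) + ((534 - 289) - 8*17) = ((-946*(-1/1460) + 717*(-1/1486)) + 15) + (245 - 136) = ((473/730 - 717/1486) + 15) + 109 = (44867/271195 + 15) + 109 = 4112792/271195 + 109 = 33673047/271195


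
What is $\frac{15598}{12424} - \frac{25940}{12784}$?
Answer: $- \frac{959951}{1240847} \approx -0.77363$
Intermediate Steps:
$\frac{15598}{12424} - \frac{25940}{12784} = 15598 \cdot \frac{1}{12424} - \frac{6485}{3196} = \frac{7799}{6212} - \frac{6485}{3196} = - \frac{959951}{1240847}$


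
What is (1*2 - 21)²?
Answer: 361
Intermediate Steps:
(1*2 - 21)² = (2 - 21)² = (-19)² = 361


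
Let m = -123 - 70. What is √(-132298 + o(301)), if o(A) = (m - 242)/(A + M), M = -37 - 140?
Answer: 29*I*√604717/62 ≈ 363.73*I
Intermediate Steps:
M = -177
m = -193
o(A) = -435/(-177 + A) (o(A) = (-193 - 242)/(A - 177) = -435/(-177 + A))
√(-132298 + o(301)) = √(-132298 - 435/(-177 + 301)) = √(-132298 - 435/124) = √(-16405387/124) = 29*I*√604717/62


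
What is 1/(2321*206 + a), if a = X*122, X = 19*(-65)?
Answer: 1/327456 ≈ 3.0538e-6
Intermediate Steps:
X = -1235
a = -150670 (a = -1235*122 = -150670)
1/(2321*206 + a) = 1/(2321*206 - 150670) = 1/(478126 - 150670) = 1/327456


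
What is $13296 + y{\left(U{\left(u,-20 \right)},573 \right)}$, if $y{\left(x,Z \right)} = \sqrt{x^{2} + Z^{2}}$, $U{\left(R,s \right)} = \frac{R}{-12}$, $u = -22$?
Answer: $13296 + \frac{\sqrt{11819965}}{6} \approx 13869.0$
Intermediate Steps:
$U{\left(R,s \right)} = - \frac{R}{12}$ ($U{\left(R,s \right)} = R \left(- \frac{1}{12}\right) = - \frac{R}{12}$)
$y{\left(x,Z \right)} = \sqrt{Z^{2} + x^{2}}$
$13296 + y{\left(U{\left(u,-20 \right)},573 \right)} = 13296 + \sqrt{573^{2} + \left(\left(- \frac{1}{12}\right) \left(-22\right)\right)^{2}} = 13296 + \sqrt{328329 + \left(\frac{11}{6}\right)^{2}} = 13296 + \sqrt{328329 + \frac{121}{36}} = 13296 + \sqrt{\frac{11819965}{36}} = 13296 + \frac{\sqrt{11819965}}{6}$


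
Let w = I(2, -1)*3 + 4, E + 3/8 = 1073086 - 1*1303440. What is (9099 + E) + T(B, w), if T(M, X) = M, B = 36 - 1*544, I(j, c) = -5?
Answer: -1774107/8 ≈ -2.2176e+5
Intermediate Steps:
E = -1842835/8 (E = -3/8 + (1073086 - 1*1303440) = -3/8 + (1073086 - 1303440) = -3/8 - 230354 = -1842835/8 ≈ -2.3035e+5)
w = -11 (w = -5*3 + 4 = -15 + 4 = -11)
B = -508 (B = 36 - 544 = -508)
(9099 + E) + T(B, w) = (9099 - 1842835/8) - 508 = -1770043/8 - 508 = -1774107/8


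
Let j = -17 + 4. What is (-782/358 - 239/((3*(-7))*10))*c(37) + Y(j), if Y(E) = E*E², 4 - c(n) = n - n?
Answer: -41371273/18795 ≈ -2201.2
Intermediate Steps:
j = -13
c(n) = 4 (c(n) = 4 - (n - n) = 4 - 1*0 = 4 + 0 = 4)
Y(E) = E³
(-782/358 - 239/((3*(-7))*10))*c(37) + Y(j) = (-782/358 - 239/((3*(-7))*10))*4 + (-13)³ = (-782*1/358 - 239/((-21*10)))*4 - 2197 = (-391/179 - 239/(-210))*4 - 2197 = (-391/179 - 239*(-1/210))*4 - 2197 = (-391/179 + 239/210)*4 - 2197 = -39329/37590*4 - 2197 = -78658/18795 - 2197 = -41371273/18795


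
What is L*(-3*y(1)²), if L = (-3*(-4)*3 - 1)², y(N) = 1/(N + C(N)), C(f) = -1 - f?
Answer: -3675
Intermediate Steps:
y(N) = -1 (y(N) = 1/(N + (-1 - N)) = 1/(-1) = -1)
L = 1225 (L = (12*3 - 1)² = (36 - 1)² = 35² = 1225)
L*(-3*y(1)²) = 1225*(-3*(-1)²) = 1225*(-3*1) = 1225*(-3) = -3675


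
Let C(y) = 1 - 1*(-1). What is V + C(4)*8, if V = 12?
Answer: 28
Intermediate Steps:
C(y) = 2 (C(y) = 1 + 1 = 2)
V + C(4)*8 = 12 + 2*8 = 12 + 16 = 28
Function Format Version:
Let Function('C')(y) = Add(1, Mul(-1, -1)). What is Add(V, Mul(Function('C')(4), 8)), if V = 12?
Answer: 28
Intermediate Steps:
Function('C')(y) = 2 (Function('C')(y) = Add(1, 1) = 2)
Add(V, Mul(Function('C')(4), 8)) = Add(12, Mul(2, 8)) = Add(12, 16) = 28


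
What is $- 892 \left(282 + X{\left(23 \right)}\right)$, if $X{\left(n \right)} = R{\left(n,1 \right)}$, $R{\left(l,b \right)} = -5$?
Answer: $-247084$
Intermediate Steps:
$X{\left(n \right)} = -5$
$- 892 \left(282 + X{\left(23 \right)}\right) = - 892 \left(282 - 5\right) = \left(-892\right) 277 = -247084$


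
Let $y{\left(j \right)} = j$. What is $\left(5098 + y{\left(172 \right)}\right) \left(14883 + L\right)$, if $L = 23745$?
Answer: $203569560$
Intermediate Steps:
$\left(5098 + y{\left(172 \right)}\right) \left(14883 + L\right) = \left(5098 + 172\right) \left(14883 + 23745\right) = 5270 \cdot 38628 = 203569560$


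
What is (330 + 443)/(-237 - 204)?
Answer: -773/441 ≈ -1.7528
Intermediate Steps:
(330 + 443)/(-237 - 204) = 773/(-441) = 773*(-1/441) = -773/441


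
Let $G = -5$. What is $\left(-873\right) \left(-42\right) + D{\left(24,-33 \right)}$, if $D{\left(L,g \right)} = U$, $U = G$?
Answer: $36661$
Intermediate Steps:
$U = -5$
$D{\left(L,g \right)} = -5$
$\left(-873\right) \left(-42\right) + D{\left(24,-33 \right)} = \left(-873\right) \left(-42\right) - 5 = 36666 - 5 = 36661$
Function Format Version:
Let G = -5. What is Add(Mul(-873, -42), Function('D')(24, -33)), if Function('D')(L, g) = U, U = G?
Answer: 36661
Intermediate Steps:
U = -5
Function('D')(L, g) = -5
Add(Mul(-873, -42), Function('D')(24, -33)) = Add(Mul(-873, -42), -5) = Add(36666, -5) = 36661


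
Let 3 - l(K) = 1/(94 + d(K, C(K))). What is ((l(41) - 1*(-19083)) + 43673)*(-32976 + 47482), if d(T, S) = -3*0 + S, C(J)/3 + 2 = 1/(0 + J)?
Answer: 3287389002248/3611 ≈ 9.1038e+8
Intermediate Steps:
C(J) = -6 + 3/J (C(J) = -6 + 3/(0 + J) = -6 + 3/J)
d(T, S) = S (d(T, S) = 0 + S = S)
l(K) = 3 - 1/(88 + 3/K) (l(K) = 3 - 1/(94 + (-6 + 3/K)) = 3 - 1/(88 + 3/K))
((l(41) - 1*(-19083)) + 43673)*(-32976 + 47482) = (((9 + 263*41)/(3 + 88*41) - 1*(-19083)) + 43673)*(-32976 + 47482) = (((9 + 10783)/(3 + 3608) + 19083) + 43673)*14506 = ((10792/3611 + 19083) + 43673)*14506 = (68919505/3611 + 43673)*14506 = (226622708/3611)*14506 = 3287389002248/3611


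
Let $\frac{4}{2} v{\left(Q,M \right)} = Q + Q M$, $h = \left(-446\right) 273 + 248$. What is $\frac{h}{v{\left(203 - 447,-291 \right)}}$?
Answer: $- \frac{419}{122} \approx -3.4344$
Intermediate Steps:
$h = -121510$ ($h = -121758 + 248 = -121510$)
$v{\left(Q,M \right)} = \frac{Q}{2} + \frac{M Q}{2}$ ($v{\left(Q,M \right)} = \frac{Q + Q M}{2} = \frac{Q + M Q}{2} = \frac{Q}{2} + \frac{M Q}{2}$)
$\frac{h}{v{\left(203 - 447,-291 \right)}} = - \frac{121510}{\frac{1}{2} \left(203 - 447\right) \left(1 - 291\right)} = - \frac{121510}{\frac{1}{2} \left(-244\right) \left(-290\right)} = - \frac{121510}{35380} = \left(-121510\right) \frac{1}{35380} = - \frac{419}{122}$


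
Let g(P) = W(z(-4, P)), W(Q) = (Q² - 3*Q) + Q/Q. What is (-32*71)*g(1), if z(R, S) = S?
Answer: 2272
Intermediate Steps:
W(Q) = 1 + Q² - 3*Q (W(Q) = (Q² - 3*Q) + 1 = 1 + Q² - 3*Q)
g(P) = 1 + P² - 3*P
(-32*71)*g(1) = (-32*71)*(1 + 1² - 3*1) = -2272*(1 + 1 - 3) = -2272*(-1) = 2272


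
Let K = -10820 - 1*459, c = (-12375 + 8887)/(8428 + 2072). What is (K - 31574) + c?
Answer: -112489997/2625 ≈ -42853.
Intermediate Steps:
c = -872/2625 (c = -3488/10500 = -3488*1/10500 = -872/2625 ≈ -0.33219)
K = -11279 (K = -10820 - 459 = -11279)
(K - 31574) + c = (-11279 - 31574) - 872/2625 = -42853 - 872/2625 = -112489997/2625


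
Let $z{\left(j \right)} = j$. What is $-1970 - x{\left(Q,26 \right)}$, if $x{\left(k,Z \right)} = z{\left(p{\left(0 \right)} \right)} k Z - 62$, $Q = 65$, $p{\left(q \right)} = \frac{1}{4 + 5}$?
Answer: $- \frac{18862}{9} \approx -2095.8$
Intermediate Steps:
$p{\left(q \right)} = \frac{1}{9}$
$x{\left(k,Z \right)} = -62 + \frac{Z k}{9}$ ($x{\left(k,Z \right)} = \frac{k}{9} Z - 62 = \frac{Z k}{9} - 62 = -62 + \frac{Z k}{9}$)
$-1970 - x{\left(Q,26 \right)} = -1970 - \left(-62 + \frac{1}{9} \cdot 26 \cdot 65\right) = -1970 - \left(-62 + \frac{1690}{9}\right) = -1970 - \frac{1132}{9} = - \frac{18862}{9}$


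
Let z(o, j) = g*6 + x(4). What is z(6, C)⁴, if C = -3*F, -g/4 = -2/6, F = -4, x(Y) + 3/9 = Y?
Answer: 1500625/81 ≈ 18526.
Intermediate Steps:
x(Y) = -⅓ + Y
g = 4/3 (g = -(-8)/6 = -4*(-⅓) = 4/3 ≈ 1.3333)
C = 12 (C = -3*(-4) = 12)
z(o, j) = 35/3 (z(o, j) = (4/3)*6 + (-⅓ + 4) = 8 + 11/3 = 35/3)
z(6, C)⁴ = (35/3)⁴ = 1500625/81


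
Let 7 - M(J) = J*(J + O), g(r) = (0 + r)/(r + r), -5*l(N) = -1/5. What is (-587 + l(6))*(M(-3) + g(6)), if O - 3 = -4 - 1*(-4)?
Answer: -22011/5 ≈ -4402.2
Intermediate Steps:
O = 3 (O = 3 + (-4 - 1*(-4)) = 3 + (-4 + 4) = 3 + 0 = 3)
l(N) = 1/25 (l(N) = -(-1)/(5*5) = -⅕*(-⅕) = 1/25)
g(r) = ½ (g(r) = r/((2*r)) = r*(1/(2*r)) = ½)
M(J) = 7 - J*(3 + J) (M(J) = 7 - J*(J + 3) = 7 - J*(3 + J))
(-587 + l(6))*(M(-3) + g(6)) = (-587 + 1/25)*((7 - 1*(-3)² - 3*(-3)) + ½) = -14674*((7 - 1*9 + 9) + ½)/25 = -14674*((7 - 9 + 9) + ½)/25 = -14674*(7 + ½)/25 = -14674/25*15/2 = -22011/5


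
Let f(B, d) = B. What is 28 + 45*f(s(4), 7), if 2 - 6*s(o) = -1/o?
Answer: 359/8 ≈ 44.875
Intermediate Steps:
s(o) = 1/3 + 1/(6*o) (s(o) = 1/3 - (-1)/(6*o) = 1/3 + 1/(6*o))
28 + 45*f(s(4), 7) = 28 + 45*((1/6)*(1 + 2*4)/4) = 28 + 45*((1/6)*(1/4)*(1 + 8)) = 28 + 45*((1/6)*(1/4)*9) = 28 + 45*(3/8) = 28 + 135/8 = 359/8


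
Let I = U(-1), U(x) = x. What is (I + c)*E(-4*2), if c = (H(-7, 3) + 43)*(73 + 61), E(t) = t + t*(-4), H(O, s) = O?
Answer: 115752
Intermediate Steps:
I = -1
E(t) = -3*t (E(t) = t - 4*t = -3*t)
c = 4824 (c = (-7 + 43)*(73 + 61) = 36*134 = 4824)
(I + c)*E(-4*2) = (-1 + 4824)*(-(-12)*2) = 4823*(-3*(-8)) = 4823*24 = 115752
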